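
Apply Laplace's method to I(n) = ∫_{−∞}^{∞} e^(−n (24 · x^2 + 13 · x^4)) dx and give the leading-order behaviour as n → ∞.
I(n) ~ sqrt(π/(24n))

φ(x) = 24 · x^2 + 13 · x^4 has its unique global minimum at x* = 0 (since φ'(x) = 48x + 52x^3 = 0 only at x = 0 for real x with both coefficients positive, and φ → ∞ as |x| → ∞). At x* = 0, φ(0) = 0 and φ''(0) = 48. Laplace's method then gives
  I(n) ~ sqrt(2π / (n · φ''(0))) · e^(−n φ(0)) = sqrt(2π / (48n)) = sqrt(π/(24n)).
The 13 · x^4 term contributes only at subleading order (an O(1/n) relative correction).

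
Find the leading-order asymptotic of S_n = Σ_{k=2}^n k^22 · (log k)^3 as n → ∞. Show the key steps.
S_n ~ n^23 · (log n)^3 / 23

By integral comparison, S_n = ∫_1^n x^22 · (log x)^3 dx + O(n^22 · (log n)^3). For the integral, the leading term of ∫_1^n x^22 (log x)^3 dx is n^23/23 · (log n)^3 (by repeated integration by parts; each step lowers the log-exponent and produces a relatively O(1/log n) correction). Hence S_n ~ n^23 · (log n)^3 / 23.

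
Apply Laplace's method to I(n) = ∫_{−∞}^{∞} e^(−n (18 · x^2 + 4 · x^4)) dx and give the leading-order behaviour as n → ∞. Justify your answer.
I(n) ~ sqrt(π/(18n))

φ(x) = 18 · x^2 + 4 · x^4 has its unique global minimum at x* = 0 (since φ'(x) = 36x + 16x^3 = 0 only at x = 0 for real x with both coefficients positive, and φ → ∞ as |x| → ∞). At x* = 0, φ(0) = 0 and φ''(0) = 36. Laplace's method then gives
  I(n) ~ sqrt(2π / (n · φ''(0))) · e^(−n φ(0)) = sqrt(2π / (36n)) = sqrt(π/(18n)).
The 4 · x^4 term contributes only at subleading order (an O(1/n) relative correction).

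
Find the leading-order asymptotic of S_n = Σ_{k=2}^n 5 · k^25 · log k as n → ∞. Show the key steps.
S_n ~ 5 · n^26 log n / 26 − 5 · n^26 / 676

By integral comparison, S_n = ∫_1^n 5 · x^25 · log x dx + O(n^25 · log n). For the integral, ∫ x^25 log x dx = n^26 log n / 26 − n^26/676 (integration by parts). Hence S_n ~ 5 · n^26 log n / 26 − 5 · n^26 / 676.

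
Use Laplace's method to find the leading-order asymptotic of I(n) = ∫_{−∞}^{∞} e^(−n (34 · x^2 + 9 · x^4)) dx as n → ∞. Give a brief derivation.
I(n) ~ sqrt(π/(34n))

φ(x) = 34 · x^2 + 9 · x^4 has its unique global minimum at x* = 0 (since φ'(x) = 68x + 36x^3 = 0 only at x = 0 for real x with both coefficients positive, and φ → ∞ as |x| → ∞). At x* = 0, φ(0) = 0 and φ''(0) = 68. Laplace's method then gives
  I(n) ~ sqrt(2π / (n · φ''(0))) · e^(−n φ(0)) = sqrt(2π / (68n)) = sqrt(π/(34n)).
The 9 · x^4 term contributes only at subleading order (an O(1/n) relative correction).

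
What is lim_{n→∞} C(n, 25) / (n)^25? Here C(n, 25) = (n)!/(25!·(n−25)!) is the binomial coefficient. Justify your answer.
lim = 1/25! = 1/15511210043330985984000000

With N = n → ∞: C(N, 25) / N^25 = [N(N−1)…(N−24)] / (25! · N^25) = (1/25!) · 1 · (1 − 1/n) · … · (1 − 24/n). Each factor → 1 as N → ∞, so the limit is 1/25! = 1/15511210043330985984000000.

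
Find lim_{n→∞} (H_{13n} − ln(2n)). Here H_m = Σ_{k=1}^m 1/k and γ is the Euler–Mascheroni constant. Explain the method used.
lim = ln(13/2) + γ

By Euler-Maclaurin, H_m = ln m + γ + O(1/m). So
  H_{13n} − ln(2n) = ln(13n) + γ − ln(2n) + O(1/n)
                       = ln(13/2) + γ + O(1/n).
Hence the limit is ln(13/2) + γ.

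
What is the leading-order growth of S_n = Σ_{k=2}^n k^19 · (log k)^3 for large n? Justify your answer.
S_n ~ n^20 · (log n)^3 / 20

By integral comparison, S_n = ∫_1^n x^19 · (log x)^3 dx + O(n^19 · (log n)^3). For the integral, the leading term of ∫_1^n x^19 (log x)^3 dx is n^20/20 · (log n)^3 (by repeated integration by parts; each step lowers the log-exponent and produces a relatively O(1/log n) correction). Hence S_n ~ n^20 · (log n)^3 / 20.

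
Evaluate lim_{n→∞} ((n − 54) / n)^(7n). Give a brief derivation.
lim = e^(−378)

Rewrite as (1 − 54/n)^(7n). By the standard limit (1 + x/n)^n → e^x, we have (1 − 54/n)^n → e^(−54), and raising to the 7th power gives e^(−378).
More precisely, ln[(1 − 54/n)^(7n)] = 7n · ln(1 − 54/n) = 7n · (-54/n + O(1/n^2)) = -378 + O(1/n) → -378.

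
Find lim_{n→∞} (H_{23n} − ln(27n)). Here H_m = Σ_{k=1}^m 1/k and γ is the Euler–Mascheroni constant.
lim = ln(23/27) + γ

By Euler-Maclaurin, H_m = ln m + γ + O(1/m). So
  H_{23n} − ln(27n) = ln(23n) + γ − ln(27n) + O(1/n)
                       = ln(23/27) + γ + O(1/n).
Hence the limit is ln(23/27) + γ.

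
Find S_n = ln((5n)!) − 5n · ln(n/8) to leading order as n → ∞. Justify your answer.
S_n ~ 5n · (ln 40 − 1) + O(ln n)

Stirling: ln((5n)!) = 5n ln(5n) − 5n + O(ln n).
  S_n = 5n ln(5n) − 5n − 5n ln(n/8) + O(ln n)
      = 5n ln(5n) − 5n ln n + 5n ln 8 − 5n + O(ln n)
      = 5n ln 5 + 5n ln 8 − 5n + O(ln n)
      = 5n (ln 40 − 1) + O(ln n).
Numerically ln(40) − 1 ≈ 2.6889.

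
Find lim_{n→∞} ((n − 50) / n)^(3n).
lim = e^(−150)

Rewrite as (1 − 50/n)^(3n). By the standard limit (1 + x/n)^n → e^x, we have (1 − 50/n)^n → e^(−50), and raising to the 3rd power gives e^(−150).
More precisely, ln[(1 − 50/n)^(3n)] = 3n · ln(1 − 50/n) = 3n · (-50/n + O(1/n^2)) = -150 + O(1/n) → -150.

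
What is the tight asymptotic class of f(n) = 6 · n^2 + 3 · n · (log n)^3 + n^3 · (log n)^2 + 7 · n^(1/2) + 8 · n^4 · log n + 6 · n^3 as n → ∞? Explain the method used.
f(n) ∈ Θ(n^4 · log n)

Compare the terms by growth order. For large n, n^a · (log n)^b dominates n^a' · (log n)^b' iff a > a', or (a = a' and b > b'). Ranking the 6 terms shows the dominant one is 8 · n^4 · log n. Hence f(n) ∈ Θ(n^4 · log n).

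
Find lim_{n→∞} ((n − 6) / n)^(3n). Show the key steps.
lim = e^(−18)

Rewrite as (1 − 6/n)^(3n). By the standard limit (1 + x/n)^n → e^x, we have (1 − 6/n)^n → e^(−6), and raising to the 3rd power gives e^(−18).
More precisely, ln[(1 − 6/n)^(3n)] = 3n · ln(1 − 6/n) = 3n · (-6/n + O(1/n^2)) = -18 + O(1/n) → -18.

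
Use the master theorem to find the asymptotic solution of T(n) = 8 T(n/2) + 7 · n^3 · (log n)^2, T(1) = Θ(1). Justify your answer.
T(n) = Θ(n^3 · (log n)^3)

Here log_2 8 = 3 and f(n) = 7 · n^3 · (log n)^2 = Θ(n^(log_2 8) · (log n)^2). This is the extended Case 2 of the master theorem (f matches the critical exponent up to log factors), giving T(n) = Θ(n^(log_2 8) · (log n)^(2+1)) = Θ(n^3 · (log n)^3).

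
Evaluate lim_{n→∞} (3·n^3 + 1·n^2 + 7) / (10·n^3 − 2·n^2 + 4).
lim = 3/10

For large n the leading n^3 terms dominate both numerator and denominator. Dividing top and bottom by n^3, every other term tends to 0, leaving 3/10.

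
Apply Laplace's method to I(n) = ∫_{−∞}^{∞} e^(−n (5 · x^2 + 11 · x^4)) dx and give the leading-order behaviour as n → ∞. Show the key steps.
I(n) ~ sqrt(π/(5n))

φ(x) = 5 · x^2 + 11 · x^4 has its unique global minimum at x* = 0 (since φ'(x) = 10x + 44x^3 = 0 only at x = 0 for real x with both coefficients positive, and φ → ∞ as |x| → ∞). At x* = 0, φ(0) = 0 and φ''(0) = 10. Laplace's method then gives
  I(n) ~ sqrt(2π / (n · φ''(0))) · e^(−n φ(0)) = sqrt(2π / (10n)) = sqrt(π/(5n)).
The 11 · x^4 term contributes only at subleading order (an O(1/n) relative correction).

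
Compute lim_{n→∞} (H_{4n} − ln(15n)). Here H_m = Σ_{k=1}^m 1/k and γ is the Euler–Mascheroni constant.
lim = ln(4/15) + γ

By Euler-Maclaurin, H_m = ln m + γ + O(1/m). So
  H_{4n} − ln(15n) = ln(4n) + γ − ln(15n) + O(1/n)
                       = ln(4/15) + γ + O(1/n).
Hence the limit is ln(4/15) + γ.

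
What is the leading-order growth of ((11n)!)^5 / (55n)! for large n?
((11n)!)^5/(55n)! ~ ((2π·11n)^(4/2) / sqrt(5)) · 5^(−5·11n)  →  0

Write N = 11n. Stirling: N! ~ sqrt(2π N)(N/e)^N and (5N)! ~ sqrt(2π·5N)·(5N/e)^(5N).
  (N!)^5/(5N)! ~ (2π N)^(5/2) (N/e)^(5N) / [sqrt(2π·5N) (5N/e)^(5N)]
     = (2π N)^(5/2) / sqrt(2π·5N) · (N/(5N))^(5N)
     = (2π N)^((5−1)/2) / sqrt(5) · 5^(−5N).
Since 5^5 > 1, the factor 5^(−5N) decays exponentially, so the ratio → 0. Substituting N = 11n gives the stated form.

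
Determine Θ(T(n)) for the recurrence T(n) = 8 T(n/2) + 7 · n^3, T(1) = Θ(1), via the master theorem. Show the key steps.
T(n) = Θ(n^3 log n)

log_2 8 = 3, and f(n) = 7 · n^3 = Θ(n^(log_2 8)). This is Case 2 of the master theorem: T(n) = Θ(f(n) · log n) = Θ(n^3 log n).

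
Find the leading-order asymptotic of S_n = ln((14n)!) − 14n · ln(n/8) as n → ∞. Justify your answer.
S_n ~ 14n · (ln 112 − 1) + O(ln n)

Stirling: ln((14n)!) = 14n ln(14n) − 14n + O(ln n).
  S_n = 14n ln(14n) − 14n − 14n ln(n/8) + O(ln n)
      = 14n ln(14n) − 14n ln n + 14n ln 8 − 14n + O(ln n)
      = 14n ln 14 + 14n ln 8 − 14n + O(ln n)
      = 14n (ln 112 − 1) + O(ln n).
Numerically ln(112) − 1 ≈ 3.7185.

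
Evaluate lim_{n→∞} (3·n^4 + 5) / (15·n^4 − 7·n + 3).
lim = 3/15 = 1/5

For large n the leading n^4 terms dominate both numerator and denominator. Dividing top and bottom by n^4, every other term tends to 0, leaving 3/15 = 1/5.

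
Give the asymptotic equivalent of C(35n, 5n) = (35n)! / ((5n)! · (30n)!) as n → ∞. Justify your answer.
C(35n, 5n) ~ (823543/46656)^(5n) · sqrt(7/(12π·5n))

Write N = 5n. Apply Stirling to each factorial:
  (7N)! ~ sqrt(2π·7N) · (7N/e)^(7N),
  N! ~ sqrt(2π N) · (N/e)^N,
  (6N)! ~ sqrt(2π·6N) · (6N/e)^(6N).
The exponential factors combine to (7N)^(7N) / (N^N · (6N)^(6N)) = 7^(7N)/6^(6N) = (7^7/6^6)^N = (823543/46656)^N.
The square-root prefactors combine to sqrt(2π·7N) / (sqrt(2π N)·sqrt(2π·6N)) = sqrt(7 / (2π·6·N)) = sqrt(7/(12π·5n)).
Substituting N = 5n: C(35n, 5n) ~ (823543/46656)^(5n) · sqrt(7/(12π·5n)).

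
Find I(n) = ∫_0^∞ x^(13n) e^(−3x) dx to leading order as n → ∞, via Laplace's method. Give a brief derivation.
I(n) ~ (sqrt(2π·13n) / 3) · (13n/(3e))^(13n)

Write the integrand as exp(13n ln x − 3x) and set f(x) = 13n ln x − 3x. Then f'(x) = 13n/x − 3 = 0 at x* = 13n/3, and f''(x*) = −13n/x*^2 = −3^2/(13n). Laplace's method (interior maximum) gives
  I(n) ~ e^(f(x*)) · sqrt(2π / |f''(x*)|)
        = exp(13n ln(13n/3) − 13n) · sqrt(2π · 13n / 3^2)
        = (13n/3)^(13n) e^(−13n) · sqrt(2π·13n) / 3
        = (sqrt(2π·13n) / 3) · (13n/(3e))^(13n).
This matches Γ(13n+1)/3^(13n+1) with Stirling applied to Γ.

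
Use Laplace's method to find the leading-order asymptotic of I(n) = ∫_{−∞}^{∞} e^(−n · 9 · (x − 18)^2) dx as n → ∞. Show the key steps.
I(n) = sqrt(π/(9n))

Here φ(x) = 9 · (x − 18)^2 has its unique minimum at x* = 18 with φ(x*) = 0 and φ''(x*) = 18. Laplace's method gives
  I(n) ~ e^(−n φ(x*)) · sqrt(2π / (n · φ''(x*))) = sqrt(2π / (18n)) = sqrt(π/(9n)).
This is exact: substituting u = (x − 18)·sqrt(9n) gives I(n) = (1/sqrt(9n)) ∫_{−∞}^{∞} e^(−u^2) du = sqrt(π/(9n)).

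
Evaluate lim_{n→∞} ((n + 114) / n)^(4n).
lim = e^456

Rewrite as (1 + 114/n)^(4n). By the standard limit (1 + x/n)^n → e^x, we have (1 + 114/n)^n → e^114, and raising to the 4th power gives e^456.
More precisely, ln[(1 + 114/n)^(4n)] = 4n · ln(1 + 114/n) = 4n · (114/n + O(1/n^2)) = 456 + O(1/n) → 456.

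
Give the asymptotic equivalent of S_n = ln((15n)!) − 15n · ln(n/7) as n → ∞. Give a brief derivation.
S_n ~ 15n · (ln 105 − 1) + O(ln n)

Stirling: ln((15n)!) = 15n ln(15n) − 15n + O(ln n).
  S_n = 15n ln(15n) − 15n − 15n ln(n/7) + O(ln n)
      = 15n ln(15n) − 15n ln n + 15n ln 7 − 15n + O(ln n)
      = 15n ln 15 + 15n ln 7 − 15n + O(ln n)
      = 15n (ln 105 − 1) + O(ln n).
Numerically ln(105) − 1 ≈ 3.6540.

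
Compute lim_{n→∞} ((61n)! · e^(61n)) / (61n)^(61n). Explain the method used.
lim = ∞

Stirling: (61n)! ~ sqrt(2π·61n) · (61n/e)^(61n). Hence
  (61n)! · e^(61n) / (61n)^(61n) ~ sqrt(2π·61n) = sqrt(2π·61) · sqrt(n) → ∞.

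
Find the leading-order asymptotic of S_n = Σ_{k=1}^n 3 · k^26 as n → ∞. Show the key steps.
S_n ~ n^27 / 9

By integral comparison (Euler-Maclaurin), Σ_{k=1}^n 3 · k^26 = 3 · ∫_0^n x^26 dx + O(n^26) = 3 · n^27/27 = n^27 / 9 + O(n^26). (Equivalently, Faulhaber's formula gives the same leading term.)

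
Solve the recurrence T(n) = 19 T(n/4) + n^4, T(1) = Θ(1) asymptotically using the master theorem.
T(n) = Θ(n^4)

log_4 19 ≈ 2.124. f(n) = n^4 dominates n^(log_4 19) since 4 > 2.124, and the regularity condition a·f(n/b) = 19·(n/4)^4 = (19/256)·n^4 ≤ c·f(n) holds with c = 19/256 ≈ 0.0742 < 1. So this is Case 3: T(n) = Θ(f(n)) = Θ(n^4).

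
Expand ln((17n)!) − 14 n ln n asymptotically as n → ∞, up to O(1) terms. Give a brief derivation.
ln((17n)!) − 14 n ln n = 3 n ln n + 17(ln 17 − 1) n + (1/2) ln(2π·17n) + O(1/n)

Stirling: ln((17n)!) = 17n ln(17n) − 17n + (1/2) ln(2π·17n) + O(1/n).
Expand 17n ln(17n) = 17n (ln n + ln 17) = 17n ln n + 17n ln 17.
Subtract 14n ln n: leading term is (17 − 14) n ln n = 3 n ln n. The next term is 17n ln 17 − 17n = 17(ln 17 − 1) n. Then the (1/2) ln(2π·17n) correction.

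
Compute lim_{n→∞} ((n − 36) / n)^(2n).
lim = e^(−72)

Rewrite as (1 − 36/n)^(2n). By the standard limit (1 + x/n)^n → e^x, we have (1 − 36/n)^n → e^(−36), and raising to the 2nd power gives e^(−72).
More precisely, ln[(1 − 36/n)^(2n)] = 2n · ln(1 − 36/n) = 2n · (-36/n + O(1/n^2)) = -72 + O(1/n) → -72.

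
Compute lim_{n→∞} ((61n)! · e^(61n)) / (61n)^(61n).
lim = ∞

Stirling: (61n)! ~ sqrt(2π·61n) · (61n/e)^(61n). Hence
  (61n)! · e^(61n) / (61n)^(61n) ~ sqrt(2π·61n) = sqrt(2π·61) · sqrt(n) → ∞.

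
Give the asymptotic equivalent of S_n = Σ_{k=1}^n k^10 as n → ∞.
S_n ~ n^11 / 11

By integral comparison (Euler-Maclaurin), Σ_{k=1}^n k^10 = ∫_0^n x^10 dx + O(n^10) = n^11/11 + O(n^10). (Equivalently, Faulhaber's formula gives the same leading term.)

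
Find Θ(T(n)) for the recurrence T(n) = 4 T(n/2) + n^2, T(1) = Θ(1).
T(n) = Θ(n^2 log n)

log_2 4 = 2, and f(n) = n^2 = Θ(n^(log_2 4)). This is Case 2 of the master theorem: T(n) = Θ(f(n) · log n) = Θ(n^2 log n).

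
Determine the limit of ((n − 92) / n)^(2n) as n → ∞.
lim = e^(−184)

Rewrite as (1 − 92/n)^(2n). By the standard limit (1 + x/n)^n → e^x, we have (1 − 92/n)^n → e^(−92), and raising to the 2nd power gives e^(−184).
More precisely, ln[(1 − 92/n)^(2n)] = 2n · ln(1 − 92/n) = 2n · (-92/n + O(1/n^2)) = -184 + O(1/n) → -184.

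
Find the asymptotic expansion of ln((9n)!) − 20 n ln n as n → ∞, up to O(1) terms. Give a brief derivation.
ln((9n)!) − 20 n ln n = −11 n ln n + 9(ln 9 − 1) n + (1/2) ln(2π·9n) + O(1/n)

Stirling: ln((9n)!) = 9n ln(9n) − 9n + (1/2) ln(2π·9n) + O(1/n).
Expand 9n ln(9n) = 9n (ln n + ln 9) = 9n ln n + 9n ln 9.
Subtract 20n ln n: leading term is (9 − 20) n ln n = −11 n ln n. The next term is 9n ln 9 − 9n = 9(ln 9 − 1) n. Then the (1/2) ln(2π·9n) correction.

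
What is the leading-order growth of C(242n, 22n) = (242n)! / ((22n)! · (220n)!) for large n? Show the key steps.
C(242n, 22n) ~ (285311670611/10000000000)^(22n) · sqrt(11/(20π·22n))

Write N = 22n. Apply Stirling to each factorial:
  (11N)! ~ sqrt(2π·11N) · (11N/e)^(11N),
  N! ~ sqrt(2π N) · (N/e)^N,
  (10N)! ~ sqrt(2π·10N) · (10N/e)^(10N).
The exponential factors combine to (11N)^(11N) / (N^N · (10N)^(10N)) = 11^(11N)/10^(10N) = (11^11/10^10)^N = (285311670611/10000000000)^N.
The square-root prefactors combine to sqrt(2π·11N) / (sqrt(2π N)·sqrt(2π·10N)) = sqrt(11 / (2π·10·N)) = sqrt(11/(20π·22n)).
Substituting N = 22n: C(242n, 22n) ~ (285311670611/10000000000)^(22n) · sqrt(11/(20π·22n)).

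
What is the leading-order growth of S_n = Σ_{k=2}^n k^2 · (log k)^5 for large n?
S_n ~ n^3 · (log n)^5 / 3

By integral comparison, S_n = ∫_1^n x^2 · (log x)^5 dx + O(n^2 · (log n)^5). For the integral, the leading term of ∫_1^n x^2 (log x)^5 dx is n^3/3 · (log n)^5 (by repeated integration by parts; each step lowers the log-exponent and produces a relatively O(1/log n) correction). Hence S_n ~ n^3 · (log n)^5 / 3.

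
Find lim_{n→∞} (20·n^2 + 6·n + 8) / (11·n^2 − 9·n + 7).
lim = 20/11

For large n the leading n^2 terms dominate both numerator and denominator. Dividing top and bottom by n^2, every other term tends to 0, leaving 20/11.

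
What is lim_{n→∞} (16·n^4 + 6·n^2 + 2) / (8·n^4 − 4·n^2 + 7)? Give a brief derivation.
lim = 16/8 = 2

For large n the leading n^4 terms dominate both numerator and denominator. Dividing top and bottom by n^4, every other term tends to 0, leaving 16/8 = 2.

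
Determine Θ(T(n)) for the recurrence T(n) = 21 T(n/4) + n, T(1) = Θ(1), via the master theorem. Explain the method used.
T(n) = Θ(n^(log_4 21))

Master theorem: compare f(n) = n to n^(log_4 21) where log_4 21 ≈ 2.196. Since 1 < log_4 21, we have f(n) = O(n^(log_4 21 − ε)) for some ε > 0 — Case 1. Hence T(n) = Θ(n^(log_4 21)).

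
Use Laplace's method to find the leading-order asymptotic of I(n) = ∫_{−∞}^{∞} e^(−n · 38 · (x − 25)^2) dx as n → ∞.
I(n) = sqrt(π/(38n))

Here φ(x) = 38 · (x − 25)^2 has its unique minimum at x* = 25 with φ(x*) = 0 and φ''(x*) = 76. Laplace's method gives
  I(n) ~ e^(−n φ(x*)) · sqrt(2π / (n · φ''(x*))) = sqrt(2π / (76n)) = sqrt(π/(38n)).
This is exact: substituting u = (x − 25)·sqrt(38n) gives I(n) = (1/sqrt(38n)) ∫_{−∞}^{∞} e^(−u^2) du = sqrt(π/(38n)).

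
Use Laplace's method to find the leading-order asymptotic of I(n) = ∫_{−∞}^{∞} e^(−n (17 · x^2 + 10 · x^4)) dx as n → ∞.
I(n) ~ sqrt(π/(17n))

φ(x) = 17 · x^2 + 10 · x^4 has its unique global minimum at x* = 0 (since φ'(x) = 34x + 40x^3 = 0 only at x = 0 for real x with both coefficients positive, and φ → ∞ as |x| → ∞). At x* = 0, φ(0) = 0 and φ''(0) = 34. Laplace's method then gives
  I(n) ~ sqrt(2π / (n · φ''(0))) · e^(−n φ(0)) = sqrt(2π / (34n)) = sqrt(π/(17n)).
The 10 · x^4 term contributes only at subleading order (an O(1/n) relative correction).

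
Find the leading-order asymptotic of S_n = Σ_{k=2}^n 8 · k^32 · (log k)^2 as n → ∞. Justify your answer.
S_n ~ 8 · n^33 · (log n)^2 / 33

By integral comparison, S_n = ∫_1^n 8 · x^32 · (log x)^2 dx + O(n^32 · (log n)^2). For the integral, the leading term of ∫_1^n x^32 (log x)^2 dx is n^33/33 · (log n)^2 (by repeated integration by parts; each step lowers the log-exponent and produces a relatively O(1/log n) correction). Hence S_n ~ 8 · n^33 · (log n)^2 / 33.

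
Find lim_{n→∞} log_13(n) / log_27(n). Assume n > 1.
lim = ln(27) / ln(13) = log_13(27)

Change of base: log_13(n) = ln n / ln 13 and log_27(n) = ln n / ln 27. The ratio is (ln n / ln 13) · (ln 27 / ln n) = ln 27 / ln 13, a constant independent of n. So the limit is ln 27 / ln 13 = log_13(27).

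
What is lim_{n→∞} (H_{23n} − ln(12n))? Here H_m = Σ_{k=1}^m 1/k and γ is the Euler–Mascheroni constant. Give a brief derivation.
lim = ln(23/12) + γ

By Euler-Maclaurin, H_m = ln m + γ + O(1/m). So
  H_{23n} − ln(12n) = ln(23n) + γ − ln(12n) + O(1/n)
                       = ln(23/12) + γ + O(1/n).
Hence the limit is ln(23/12) + γ.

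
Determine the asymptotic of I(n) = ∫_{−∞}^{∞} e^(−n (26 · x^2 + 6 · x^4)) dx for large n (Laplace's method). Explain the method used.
I(n) ~ sqrt(π/(26n))

φ(x) = 26 · x^2 + 6 · x^4 has its unique global minimum at x* = 0 (since φ'(x) = 52x + 24x^3 = 0 only at x = 0 for real x with both coefficients positive, and φ → ∞ as |x| → ∞). At x* = 0, φ(0) = 0 and φ''(0) = 52. Laplace's method then gives
  I(n) ~ sqrt(2π / (n · φ''(0))) · e^(−n φ(0)) = sqrt(2π / (52n)) = sqrt(π/(26n)).
The 6 · x^4 term contributes only at subleading order (an O(1/n) relative correction).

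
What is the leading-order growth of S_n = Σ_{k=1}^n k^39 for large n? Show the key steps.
S_n ~ n^40 / 40

By integral comparison (Euler-Maclaurin), Σ_{k=1}^n k^39 = ∫_0^n x^39 dx + O(n^39) = n^40/40 + O(n^39). (Equivalently, Faulhaber's formula gives the same leading term.)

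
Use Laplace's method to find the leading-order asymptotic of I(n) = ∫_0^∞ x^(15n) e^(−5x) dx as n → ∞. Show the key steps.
I(n) ~ (sqrt(2π·15n) / 5) · (15n/(5e))^(15n)

Write the integrand as exp(15n ln x − 5x) and set f(x) = 15n ln x − 5x. Then f'(x) = 15n/x − 5 = 0 at x* = 15n/5, and f''(x*) = −15n/x*^2 = −5^2/(15n). Laplace's method (interior maximum) gives
  I(n) ~ e^(f(x*)) · sqrt(2π / |f''(x*)|)
        = exp(15n ln(15n/5) − 15n) · sqrt(2π · 15n / 5^2)
        = (15n/5)^(15n) e^(−15n) · sqrt(2π·15n) / 5
        = (sqrt(2π·15n) / 5) · (15n/(5e))^(15n).
This matches Γ(15n+1)/5^(15n+1) with Stirling applied to Γ.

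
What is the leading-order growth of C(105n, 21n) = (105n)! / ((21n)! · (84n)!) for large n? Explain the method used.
C(105n, 21n) ~ (3125/256)^(21n) · sqrt(5/(8π·21n))

Write N = 21n. Apply Stirling to each factorial:
  (5N)! ~ sqrt(2π·5N) · (5N/e)^(5N),
  N! ~ sqrt(2π N) · (N/e)^N,
  (4N)! ~ sqrt(2π·4N) · (4N/e)^(4N).
The exponential factors combine to (5N)^(5N) / (N^N · (4N)^(4N)) = 5^(5N)/4^(4N) = (5^5/4^4)^N = (3125/256)^N.
The square-root prefactors combine to sqrt(2π·5N) / (sqrt(2π N)·sqrt(2π·4N)) = sqrt(5 / (2π·4·N)) = sqrt(5/(8π·21n)).
Substituting N = 21n: C(105n, 21n) ~ (3125/256)^(21n) · sqrt(5/(8π·21n)).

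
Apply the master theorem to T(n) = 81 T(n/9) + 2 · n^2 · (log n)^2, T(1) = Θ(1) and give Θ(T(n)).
T(n) = Θ(n^2 · (log n)^3)

Here log_9 81 = 2 and f(n) = 2 · n^2 · (log n)^2 = Θ(n^(log_9 81) · (log n)^2). This is the extended Case 2 of the master theorem (f matches the critical exponent up to log factors), giving T(n) = Θ(n^(log_9 81) · (log n)^(2+1)) = Θ(n^2 · (log n)^3).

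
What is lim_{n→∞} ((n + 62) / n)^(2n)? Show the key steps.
lim = e^124

Rewrite as (1 + 62/n)^(2n). By the standard limit (1 + x/n)^n → e^x, we have (1 + 62/n)^n → e^62, and raising to the 2nd power gives e^124.
More precisely, ln[(1 + 62/n)^(2n)] = 2n · ln(1 + 62/n) = 2n · (62/n + O(1/n^2)) = 124 + O(1/n) → 124.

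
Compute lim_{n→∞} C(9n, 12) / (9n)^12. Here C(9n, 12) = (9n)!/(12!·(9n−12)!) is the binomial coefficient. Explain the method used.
lim = 1/12! = 1/479001600

With N = 9n → ∞: C(N, 12) / N^12 = [N(N−1)…(N−11)] / (12! · N^12) = (1/12!) · 1 · (1 − 1/(9n)) · … · (1 − 11/(9n)). Each factor → 1 as N → ∞, so the limit is 1/12! = 1/479001600.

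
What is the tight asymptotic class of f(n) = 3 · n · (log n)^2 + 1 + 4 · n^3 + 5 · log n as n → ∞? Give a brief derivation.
f(n) ∈ Θ(n^3)

Compare the terms by growth order. For large n, n^a · (log n)^b dominates n^a' · (log n)^b' iff a > a', or (a = a' and b > b'). Ranking the 4 terms shows the dominant one is 4 · n^3. Hence f(n) ∈ Θ(n^3).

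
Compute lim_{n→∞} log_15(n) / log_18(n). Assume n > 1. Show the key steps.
lim = ln(18) / ln(15) = log_15(18)

Change of base: log_15(n) = ln n / ln 15 and log_18(n) = ln n / ln 18. The ratio is (ln n / ln 15) · (ln 18 / ln n) = ln 18 / ln 15, a constant independent of n. So the limit is ln 18 / ln 15 = log_15(18).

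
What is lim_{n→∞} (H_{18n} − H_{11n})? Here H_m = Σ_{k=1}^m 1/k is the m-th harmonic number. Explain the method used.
lim = ln(18/11)

Euler-Maclaurin gives H_m = ln m + γ + 1/(2m) + O(1/m^2). The γ and O(1/m) terms cancel in the difference:
  H_{18n} − H_{11n} = ln(18n) − ln(11n) + O(1/n) = ln(18/11) + O(1/n).
Hence the limit is ln(18/11).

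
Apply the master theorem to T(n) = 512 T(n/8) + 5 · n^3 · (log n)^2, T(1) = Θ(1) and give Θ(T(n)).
T(n) = Θ(n^3 · (log n)^3)

Here log_8 512 = 3 and f(n) = 5 · n^3 · (log n)^2 = Θ(n^(log_8 512) · (log n)^2). This is the extended Case 2 of the master theorem (f matches the critical exponent up to log factors), giving T(n) = Θ(n^(log_8 512) · (log n)^(2+1)) = Θ(n^3 · (log n)^3).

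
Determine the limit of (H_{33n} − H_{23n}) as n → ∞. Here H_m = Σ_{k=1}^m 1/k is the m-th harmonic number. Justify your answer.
lim = ln(33/23)

Euler-Maclaurin gives H_m = ln m + γ + 1/(2m) + O(1/m^2). The γ and O(1/m) terms cancel in the difference:
  H_{33n} − H_{23n} = ln(33n) − ln(23n) + O(1/n) = ln(33/23) + O(1/n).
Hence the limit is ln(33/23).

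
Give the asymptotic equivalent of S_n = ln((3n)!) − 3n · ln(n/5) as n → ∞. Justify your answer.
S_n ~ 3n · (ln 15 − 1) + O(ln n)

Stirling: ln((3n)!) = 3n ln(3n) − 3n + O(ln n).
  S_n = 3n ln(3n) − 3n − 3n ln(n/5) + O(ln n)
      = 3n ln(3n) − 3n ln n + 3n ln 5 − 3n + O(ln n)
      = 3n ln 3 + 3n ln 5 − 3n + O(ln n)
      = 3n (ln 15 − 1) + O(ln n).
Numerically ln(15) − 1 ≈ 1.7081.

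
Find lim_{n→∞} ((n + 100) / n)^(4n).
lim = e^400

Rewrite as (1 + 100/n)^(4n). By the standard limit (1 + x/n)^n → e^x, we have (1 + 100/n)^n → e^100, and raising to the 4th power gives e^400.
More precisely, ln[(1 + 100/n)^(4n)] = 4n · ln(1 + 100/n) = 4n · (100/n + O(1/n^2)) = 400 + O(1/n) → 400.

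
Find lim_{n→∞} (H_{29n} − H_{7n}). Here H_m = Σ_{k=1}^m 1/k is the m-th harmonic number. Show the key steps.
lim = ln(29/7)

Euler-Maclaurin gives H_m = ln m + γ + 1/(2m) + O(1/m^2). The γ and O(1/m) terms cancel in the difference:
  H_{29n} − H_{7n} = ln(29n) − ln(7n) + O(1/n) = ln(29/7) + O(1/n).
Hence the limit is ln(29/7).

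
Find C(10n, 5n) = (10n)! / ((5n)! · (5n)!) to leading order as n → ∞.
C(10n, 5n) ~ (4)^(5n) · sqrt(1/(π·5n))

Write N = 5n. Apply Stirling to each factorial:
  (2N)! ~ sqrt(2π·2N) · (2N/e)^(2N),
  N! ~ sqrt(2π N) · (N/e)^N,
  (1N)! ~ sqrt(2π·1N) · (1N/e)^(1N).
The exponential factors combine to (2N)^(2N) / (N^N · (1N)^(1N)) = 2^(2N)/1^(1N) = (2^2/1^1)^N = (4)^N.
The square-root prefactors combine to sqrt(2π·2N) / (sqrt(2π N)·sqrt(2π·1N)) = sqrt(2 / (2π·1·N)) = sqrt(1/(π·5n)).
Substituting N = 5n: C(10n, 5n) ~ (4)^(5n) · sqrt(1/(π·5n)).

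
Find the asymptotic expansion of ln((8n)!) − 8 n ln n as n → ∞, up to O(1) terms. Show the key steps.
ln((8n)!) − 8 n ln n = 8(ln 8 − 1) n + (1/2) ln(2π·8n) + O(1/n)

Stirling: ln((8n)!) = 8n ln(8n) − 8n + (1/2) ln(2π·8n) + O(1/n).
Since 8n ln(8n) = 8n ln n + 8n ln 8, subtracting 8n ln n cancels the n ln n term exactly. What remains is 8(ln 8 − 1) n + (1/2) ln(2π·8n) + O(1/n).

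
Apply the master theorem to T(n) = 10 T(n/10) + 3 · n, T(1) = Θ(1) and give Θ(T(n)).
T(n) = Θ(n log n)

log_10 10 = 1, and f(n) = 3 · n = Θ(n^(log_10 10)). This is Case 2 of the master theorem: T(n) = Θ(f(n) · log n) = Θ(n log n).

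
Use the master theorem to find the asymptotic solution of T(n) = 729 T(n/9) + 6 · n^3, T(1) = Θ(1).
T(n) = Θ(n^3 log n)

log_9 729 = 3, and f(n) = 6 · n^3 = Θ(n^(log_9 729)). This is Case 2 of the master theorem: T(n) = Θ(f(n) · log n) = Θ(n^3 log n).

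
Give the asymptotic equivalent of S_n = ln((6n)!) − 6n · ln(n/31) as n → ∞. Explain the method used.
S_n ~ 6n · (ln 186 − 1) + O(ln n)

Stirling: ln((6n)!) = 6n ln(6n) − 6n + O(ln n).
  S_n = 6n ln(6n) − 6n − 6n ln(n/31) + O(ln n)
      = 6n ln(6n) − 6n ln n + 6n ln 31 − 6n + O(ln n)
      = 6n ln 6 + 6n ln 31 − 6n + O(ln n)
      = 6n (ln 186 − 1) + O(ln n).
Numerically ln(186) − 1 ≈ 4.2257.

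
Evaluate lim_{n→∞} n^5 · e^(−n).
lim = 0

Exponentials with base > 1 dominate every fixed polynomial: for any fixed c, n^c / e^n → 0 as n → ∞ (e.g. by the ratio test, or since e^n grows faster than any power of n). Hence n^5 · e^(−n) = n^5 / e^n → 0.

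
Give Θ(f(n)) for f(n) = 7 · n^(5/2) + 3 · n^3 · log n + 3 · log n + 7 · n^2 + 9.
f(n) ∈ Θ(n^3 · log n)

Compare the terms by growth order. For large n, n^a · (log n)^b dominates n^a' · (log n)^b' iff a > a', or (a = a' and b > b'). Ranking the 5 terms shows the dominant one is 3 · n^3 · log n. Hence f(n) ∈ Θ(n^3 · log n).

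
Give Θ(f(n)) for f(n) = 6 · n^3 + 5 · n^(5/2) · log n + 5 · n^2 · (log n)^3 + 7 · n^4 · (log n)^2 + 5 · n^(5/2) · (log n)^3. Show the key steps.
f(n) ∈ Θ(n^4 · (log n)^2)

Compare the terms by growth order. For large n, n^a · (log n)^b dominates n^a' · (log n)^b' iff a > a', or (a = a' and b > b'). Ranking the 5 terms shows the dominant one is 7 · n^4 · (log n)^2. Hence f(n) ∈ Θ(n^4 · (log n)^2).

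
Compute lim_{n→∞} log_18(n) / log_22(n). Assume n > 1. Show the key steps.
lim = ln(22) / ln(18) = log_18(22)

Change of base: log_18(n) = ln n / ln 18 and log_22(n) = ln n / ln 22. The ratio is (ln n / ln 18) · (ln 22 / ln n) = ln 22 / ln 18, a constant independent of n. So the limit is ln 22 / ln 18 = log_18(22).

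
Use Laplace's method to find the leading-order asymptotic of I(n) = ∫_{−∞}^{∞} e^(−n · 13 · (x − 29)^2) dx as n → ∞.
I(n) = sqrt(π/(13n))

Here φ(x) = 13 · (x − 29)^2 has its unique minimum at x* = 29 with φ(x*) = 0 and φ''(x*) = 26. Laplace's method gives
  I(n) ~ e^(−n φ(x*)) · sqrt(2π / (n · φ''(x*))) = sqrt(2π / (26n)) = sqrt(π/(13n)).
This is exact: substituting u = (x − 29)·sqrt(13n) gives I(n) = (1/sqrt(13n)) ∫_{−∞}^{∞} e^(−u^2) du = sqrt(π/(13n)).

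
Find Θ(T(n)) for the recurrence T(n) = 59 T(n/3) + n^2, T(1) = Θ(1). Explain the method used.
T(n) = Θ(n^(log_3 59))

Master theorem: compare f(n) = n^2 to n^(log_3 59) where log_3 59 ≈ 3.712. Since 2 < log_3 59, we have f(n) = O(n^(log_3 59 − ε)) for some ε > 0 — Case 1. Hence T(n) = Θ(n^(log_3 59)).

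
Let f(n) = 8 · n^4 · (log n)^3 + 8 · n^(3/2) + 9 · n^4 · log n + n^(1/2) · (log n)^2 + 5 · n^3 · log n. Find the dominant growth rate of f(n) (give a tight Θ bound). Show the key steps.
f(n) ∈ Θ(n^4 · (log n)^3)

Compare the terms by growth order. For large n, n^a · (log n)^b dominates n^a' · (log n)^b' iff a > a', or (a = a' and b > b'). Ranking the 5 terms shows the dominant one is 8 · n^4 · (log n)^3. Hence f(n) ∈ Θ(n^4 · (log n)^3).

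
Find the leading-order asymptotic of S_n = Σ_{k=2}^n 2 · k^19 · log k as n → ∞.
S_n ~ n^20 log n / 10 − n^20 / 200

By integral comparison, S_n = ∫_1^n 2 · x^19 · log x dx + O(n^19 · log n). For the integral, ∫ x^19 log x dx = n^20 log n / 20 − n^20/400 (integration by parts). Hence S_n ~ n^20 log n / 10 − n^20 / 200.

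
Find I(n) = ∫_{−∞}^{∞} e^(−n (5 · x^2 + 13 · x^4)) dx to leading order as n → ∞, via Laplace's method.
I(n) ~ sqrt(π/(5n))

φ(x) = 5 · x^2 + 13 · x^4 has its unique global minimum at x* = 0 (since φ'(x) = 10x + 52x^3 = 0 only at x = 0 for real x with both coefficients positive, and φ → ∞ as |x| → ∞). At x* = 0, φ(0) = 0 and φ''(0) = 10. Laplace's method then gives
  I(n) ~ sqrt(2π / (n · φ''(0))) · e^(−n φ(0)) = sqrt(2π / (10n)) = sqrt(π/(5n)).
The 13 · x^4 term contributes only at subleading order (an O(1/n) relative correction).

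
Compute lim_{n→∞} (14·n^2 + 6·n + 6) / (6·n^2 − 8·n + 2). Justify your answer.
lim = 14/6 = 7/3

For large n the leading n^2 terms dominate both numerator and denominator. Dividing top and bottom by n^2, every other term tends to 0, leaving 14/6 = 7/3.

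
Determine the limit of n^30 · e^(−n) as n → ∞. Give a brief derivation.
lim = 0

Exponentials with base > 1 dominate every fixed polynomial: for any fixed c, n^c / e^n → 0 as n → ∞ (e.g. by the ratio test, or since e^n grows faster than any power of n). Hence n^30 · e^(−n) = n^30 / e^n → 0.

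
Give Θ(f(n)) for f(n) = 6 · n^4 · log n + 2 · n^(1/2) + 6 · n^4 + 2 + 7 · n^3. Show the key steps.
f(n) ∈ Θ(n^4 · log n)

Compare the terms by growth order. For large n, n^a · (log n)^b dominates n^a' · (log n)^b' iff a > a', or (a = a' and b > b'). Ranking the 5 terms shows the dominant one is 6 · n^4 · log n. Hence f(n) ∈ Θ(n^4 · log n).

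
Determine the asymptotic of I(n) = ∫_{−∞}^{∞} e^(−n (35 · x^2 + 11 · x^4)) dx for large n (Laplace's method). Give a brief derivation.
I(n) ~ sqrt(π/(35n))

φ(x) = 35 · x^2 + 11 · x^4 has its unique global minimum at x* = 0 (since φ'(x) = 70x + 44x^3 = 0 only at x = 0 for real x with both coefficients positive, and φ → ∞ as |x| → ∞). At x* = 0, φ(0) = 0 and φ''(0) = 70. Laplace's method then gives
  I(n) ~ sqrt(2π / (n · φ''(0))) · e^(−n φ(0)) = sqrt(2π / (70n)) = sqrt(π/(35n)).
The 11 · x^4 term contributes only at subleading order (an O(1/n) relative correction).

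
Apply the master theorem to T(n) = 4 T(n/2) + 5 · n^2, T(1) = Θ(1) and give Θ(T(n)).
T(n) = Θ(n^2 log n)

log_2 4 = 2, and f(n) = 5 · n^2 = Θ(n^(log_2 4)). This is Case 2 of the master theorem: T(n) = Θ(f(n) · log n) = Θ(n^2 log n).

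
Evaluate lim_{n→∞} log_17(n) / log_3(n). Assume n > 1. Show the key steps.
lim = ln(3) / ln(17) = log_17(3)

Change of base: log_17(n) = ln n / ln 17 and log_3(n) = ln n / ln 3. The ratio is (ln n / ln 17) · (ln 3 / ln n) = ln 3 / ln 17, a constant independent of n. So the limit is ln 3 / ln 17 = log_17(3).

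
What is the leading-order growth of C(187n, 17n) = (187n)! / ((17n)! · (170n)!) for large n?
C(187n, 17n) ~ (285311670611/10000000000)^(17n) · sqrt(11/(20π·17n))

Write N = 17n. Apply Stirling to each factorial:
  (11N)! ~ sqrt(2π·11N) · (11N/e)^(11N),
  N! ~ sqrt(2π N) · (N/e)^N,
  (10N)! ~ sqrt(2π·10N) · (10N/e)^(10N).
The exponential factors combine to (11N)^(11N) / (N^N · (10N)^(10N)) = 11^(11N)/10^(10N) = (11^11/10^10)^N = (285311670611/10000000000)^N.
The square-root prefactors combine to sqrt(2π·11N) / (sqrt(2π N)·sqrt(2π·10N)) = sqrt(11 / (2π·10·N)) = sqrt(11/(20π·17n)).
Substituting N = 17n: C(187n, 17n) ~ (285311670611/10000000000)^(17n) · sqrt(11/(20π·17n)).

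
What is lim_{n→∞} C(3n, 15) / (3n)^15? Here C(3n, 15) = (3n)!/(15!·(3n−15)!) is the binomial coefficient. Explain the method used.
lim = 1/15! = 1/1307674368000

With N = 3n → ∞: C(N, 15) / N^15 = [N(N−1)…(N−14)] / (15! · N^15) = (1/15!) · 1 · (1 − 1/(3n)) · … · (1 − 14/(3n)). Each factor → 1 as N → ∞, so the limit is 1/15! = 1/1307674368000.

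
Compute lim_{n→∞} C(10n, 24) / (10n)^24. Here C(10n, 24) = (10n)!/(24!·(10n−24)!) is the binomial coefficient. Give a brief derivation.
lim = 1/24! = 1/620448401733239439360000

With N = 10n → ∞: C(N, 24) / N^24 = [N(N−1)…(N−23)] / (24! · N^24) = (1/24!) · 1 · (1 − 1/(10n)) · … · (1 − 23/(10n)). Each factor → 1 as N → ∞, so the limit is 1/24! = 1/620448401733239439360000.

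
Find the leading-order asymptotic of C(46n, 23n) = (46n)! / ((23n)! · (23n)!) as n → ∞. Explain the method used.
C(46n, 23n) ~ (4)^(23n) · sqrt(1/(π·23n))

Write N = 23n. Apply Stirling to each factorial:
  (2N)! ~ sqrt(2π·2N) · (2N/e)^(2N),
  N! ~ sqrt(2π N) · (N/e)^N,
  (1N)! ~ sqrt(2π·1N) · (1N/e)^(1N).
The exponential factors combine to (2N)^(2N) / (N^N · (1N)^(1N)) = 2^(2N)/1^(1N) = (2^2/1^1)^N = (4)^N.
The square-root prefactors combine to sqrt(2π·2N) / (sqrt(2π N)·sqrt(2π·1N)) = sqrt(2 / (2π·1·N)) = sqrt(1/(π·23n)).
Substituting N = 23n: C(46n, 23n) ~ (4)^(23n) · sqrt(1/(π·23n)).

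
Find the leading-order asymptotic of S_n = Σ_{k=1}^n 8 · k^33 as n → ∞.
S_n ~ 4 · n^34 / 17

By integral comparison (Euler-Maclaurin), Σ_{k=1}^n 8 · k^33 = 8 · ∫_0^n x^33 dx + O(n^33) = 8 · n^34/34 = 4 · n^34 / 17 + O(n^33). (Equivalently, Faulhaber's formula gives the same leading term.)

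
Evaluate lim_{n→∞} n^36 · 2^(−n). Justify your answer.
lim = 0

Exponentials with base > 1 dominate every fixed polynomial: for any fixed c, n^c / 2^n → 0 as n → ∞ (e.g. by the ratio test, or by writing 2^n = e^(n ln 2) and noting e^(n ln 2) / n^c → ∞). Hence n^36 · 2^(−n) = n^36 / 2^n → 0.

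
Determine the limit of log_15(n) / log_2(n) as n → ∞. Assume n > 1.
lim = ln(2) / ln(15) = log_15(2)

Change of base: log_15(n) = ln n / ln 15 and log_2(n) = ln n / ln 2. The ratio is (ln n / ln 15) · (ln 2 / ln n) = ln 2 / ln 15, a constant independent of n. So the limit is ln 2 / ln 15 = log_15(2).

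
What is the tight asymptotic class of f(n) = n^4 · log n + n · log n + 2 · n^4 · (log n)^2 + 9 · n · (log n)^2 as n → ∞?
f(n) ∈ Θ(n^4 · (log n)^2)

Compare the terms by growth order. For large n, n^a · (log n)^b dominates n^a' · (log n)^b' iff a > a', or (a = a' and b > b'). Ranking the 4 terms shows the dominant one is 2 · n^4 · (log n)^2. Hence f(n) ∈ Θ(n^4 · (log n)^2).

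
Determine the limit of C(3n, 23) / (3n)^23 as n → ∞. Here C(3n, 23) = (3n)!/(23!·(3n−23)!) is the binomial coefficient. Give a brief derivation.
lim = 1/23! = 1/25852016738884976640000

With N = 3n → ∞: C(N, 23) / N^23 = [N(N−1)…(N−22)] / (23! · N^23) = (1/23!) · 1 · (1 − 1/(3n)) · … · (1 − 22/(3n)). Each factor → 1 as N → ∞, so the limit is 1/23! = 1/25852016738884976640000.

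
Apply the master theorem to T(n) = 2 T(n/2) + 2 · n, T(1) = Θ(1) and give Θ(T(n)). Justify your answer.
T(n) = Θ(n log n)

log_2 2 = 1, and f(n) = 2 · n = Θ(n^(log_2 2)). This is Case 2 of the master theorem: T(n) = Θ(f(n) · log n) = Θ(n log n).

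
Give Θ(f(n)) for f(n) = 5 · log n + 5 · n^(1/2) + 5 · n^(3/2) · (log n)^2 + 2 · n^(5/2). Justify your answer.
f(n) ∈ Θ(n^(5/2))

Compare the terms by growth order. For large n, n^a · (log n)^b dominates n^a' · (log n)^b' iff a > a', or (a = a' and b > b'). Ranking the 4 terms shows the dominant one is 2 · n^(5/2). Hence f(n) ∈ Θ(n^(5/2)).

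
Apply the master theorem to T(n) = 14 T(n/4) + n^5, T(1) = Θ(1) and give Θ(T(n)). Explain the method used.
T(n) = Θ(n^5)

log_4 14 ≈ 1.904. f(n) = n^5 dominates n^(log_4 14) since 5 > 1.904, and the regularity condition a·f(n/b) = 14·(n/4)^5 = (14/1024)·n^5 ≤ c·f(n) holds with c = 14/1024 ≈ 0.0137 < 1. So this is Case 3: T(n) = Θ(f(n)) = Θ(n^5).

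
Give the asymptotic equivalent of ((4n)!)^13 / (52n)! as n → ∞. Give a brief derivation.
((4n)!)^13/(52n)! ~ ((2π·4n)^(12/2) / sqrt(13)) · 13^(−13·4n)  →  0

Write N = 4n. Stirling: N! ~ sqrt(2π N)(N/e)^N and (13N)! ~ sqrt(2π·13N)·(13N/e)^(13N).
  (N!)^13/(13N)! ~ (2π N)^(13/2) (N/e)^(13N) / [sqrt(2π·13N) (13N/e)^(13N)]
     = (2π N)^(13/2) / sqrt(2π·13N) · (N/(13N))^(13N)
     = (2π N)^((13−1)/2) / sqrt(13) · 13^(−13N).
Since 13^13 > 1, the factor 13^(−13N) decays exponentially, so the ratio → 0. Substituting N = 4n gives the stated form.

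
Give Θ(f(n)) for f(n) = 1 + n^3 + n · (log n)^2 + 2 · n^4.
f(n) ∈ Θ(n^4)

Compare the terms by growth order. For large n, n^a · (log n)^b dominates n^a' · (log n)^b' iff a > a', or (a = a' and b > b'). Ranking the 4 terms shows the dominant one is 2 · n^4. Hence f(n) ∈ Θ(n^4).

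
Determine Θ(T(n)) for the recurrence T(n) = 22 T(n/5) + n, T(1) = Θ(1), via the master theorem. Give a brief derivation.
T(n) = Θ(n^(log_5 22))

Master theorem: compare f(n) = n to n^(log_5 22) where log_5 22 ≈ 1.921. Since 1 < log_5 22, we have f(n) = O(n^(log_5 22 − ε)) for some ε > 0 — Case 1. Hence T(n) = Θ(n^(log_5 22)).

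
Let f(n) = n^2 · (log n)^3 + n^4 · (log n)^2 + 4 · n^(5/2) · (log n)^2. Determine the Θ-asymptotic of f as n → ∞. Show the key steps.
f(n) ∈ Θ(n^4 · (log n)^2)

Compare the terms by growth order. For large n, n^a · (log n)^b dominates n^a' · (log n)^b' iff a > a', or (a = a' and b > b'). Ranking the 3 terms shows the dominant one is n^4 · (log n)^2. Hence f(n) ∈ Θ(n^4 · (log n)^2).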